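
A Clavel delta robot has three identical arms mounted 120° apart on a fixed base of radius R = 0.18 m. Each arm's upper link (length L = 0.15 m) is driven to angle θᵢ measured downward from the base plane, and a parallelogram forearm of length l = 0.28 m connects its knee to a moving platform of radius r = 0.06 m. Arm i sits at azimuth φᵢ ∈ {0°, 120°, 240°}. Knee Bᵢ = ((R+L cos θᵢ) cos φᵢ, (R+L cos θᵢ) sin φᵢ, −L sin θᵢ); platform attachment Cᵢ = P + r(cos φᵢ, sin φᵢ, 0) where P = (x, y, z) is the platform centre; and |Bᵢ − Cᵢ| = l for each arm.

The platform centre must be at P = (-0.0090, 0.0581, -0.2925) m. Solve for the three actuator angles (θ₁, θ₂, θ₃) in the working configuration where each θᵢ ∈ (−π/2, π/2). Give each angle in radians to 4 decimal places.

θ₁ = 0.9598, θ₂ = 0.6114, θ₃ = 1.1345

φ1=0.0° → target in arm frame (-0.0090, 0.0581)
  e−x'=0.1290;  (l²−L²−(e−x')²−y'²−z²)/2L = -0.1656
  γ=atan2(-0.2925,0.1290)=-1.1554;  ψ=arccos(-0.5179)=2.1152;  θ1=γ+ψ≈0.9598
φ2=120.0° → target in arm frame (0.0548, -0.0213)
  e−x'=0.0652;  (l²−L²−(e−x')²−y'²−z²)/2L = -0.1145
  γ=atan2(-0.2925,0.0652)=-1.3515;  ψ=arccos(-0.3822)=1.9629;  θ2=γ+ψ≈0.6114
arm 3 (φ=240.0°): x'=-0.0458, y'=-0.0368
  A=0.1658, B=-0.2925, C=(l²−L²−A²−y'²−z²)/(2L)=-0.1950
  γ=atan2(-0.2925,0.1658)=-1.0551;  ψ=arccos(-0.5800)=2.1896;  θ3=γ+ψ≈1.1345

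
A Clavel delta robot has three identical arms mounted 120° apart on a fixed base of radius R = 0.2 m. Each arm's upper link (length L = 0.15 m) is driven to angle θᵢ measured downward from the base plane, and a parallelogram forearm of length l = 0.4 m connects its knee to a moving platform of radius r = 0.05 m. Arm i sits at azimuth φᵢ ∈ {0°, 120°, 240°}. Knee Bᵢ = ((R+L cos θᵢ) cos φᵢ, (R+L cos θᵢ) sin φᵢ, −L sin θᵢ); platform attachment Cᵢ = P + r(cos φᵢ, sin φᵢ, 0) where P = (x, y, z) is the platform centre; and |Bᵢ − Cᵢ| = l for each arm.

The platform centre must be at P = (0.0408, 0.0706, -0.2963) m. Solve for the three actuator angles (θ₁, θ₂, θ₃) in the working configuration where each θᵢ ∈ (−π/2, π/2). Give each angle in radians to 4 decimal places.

θ₁ = -0.0004, θ₂ = 0.0000, θ₃ = 0.6979

rotate P by −φ1: (0.0408, 0.0706, -0.2963)
  e−x'=0.1092;  (l²−L²−(e−x')²−y'²−z²)/2L = 0.1093
  γ=atan2(-0.2963,0.1092)=-1.2177;  ψ=arccos(0.3462)=1.2173;  θ1=γ+ψ≈-0.0004
φ2=120.0° → target in arm frame (0.0407, -0.0706)
  e−x'=0.1093;  (l²−L²−(e−x')²−y'²−z²)/2L = 0.1093
  √(A²+B²)=0.3158;  θ2 = -1.2175+1.2175 ≈ 0.0000
rotate P by −φ3: (-0.0815, 0.0000, -0.2963)
  e−x'=0.2315;  (l²−L²−(e−x')²−y'²−z²)/2L = -0.0130
  √(A²+B²)=0.3760;  θ3 = -0.9075+1.6054 ≈ 0.6979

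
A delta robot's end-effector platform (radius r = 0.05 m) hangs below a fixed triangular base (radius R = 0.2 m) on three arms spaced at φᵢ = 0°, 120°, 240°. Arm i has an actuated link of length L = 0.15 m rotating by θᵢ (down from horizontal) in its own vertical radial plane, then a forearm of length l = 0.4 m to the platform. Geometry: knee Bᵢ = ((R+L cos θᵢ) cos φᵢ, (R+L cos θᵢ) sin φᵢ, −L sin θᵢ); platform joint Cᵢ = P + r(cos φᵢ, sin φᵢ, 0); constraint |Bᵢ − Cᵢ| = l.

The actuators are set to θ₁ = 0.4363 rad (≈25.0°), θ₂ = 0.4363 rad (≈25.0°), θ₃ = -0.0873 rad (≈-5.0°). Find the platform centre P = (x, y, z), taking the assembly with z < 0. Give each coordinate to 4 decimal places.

(-0.0287, -0.0497, -0.3054)

arm 1 at φ=0.0°: ρ1 = 0.2859;  O1 = (0.2859, 0.0000, -0.0634)
arm 2 at φ=120.0°: ρ2 = 0.2859;  O2 = (-0.1430, 0.2476, -0.0634)
arm 3 at φ=240.0°: ρ3 = 0.2994;  O3 = (-0.1497, -0.2593, 0.0131)
|O₂|²−|O₁|² = 0.0000;  |O₃|²−|O₁|² = 0.0040
[-0.8578 0.4953 0.0000]·P = 0.0000;  [-0.8713 -0.5186 0.1529]·P = 0.0040
det = 0.8764;  x = -0.0023+0.0864z,  y = -0.0040+0.1497z
sphere 1 gives Az²+Bz+C=0 with A=1.0299, B=0.0758, C=-0.0729;  B²−4AC=0.3060;  roots -0.3054, 0.2318;  negative root z = -0.3054
x = -0.0287, y = -0.0497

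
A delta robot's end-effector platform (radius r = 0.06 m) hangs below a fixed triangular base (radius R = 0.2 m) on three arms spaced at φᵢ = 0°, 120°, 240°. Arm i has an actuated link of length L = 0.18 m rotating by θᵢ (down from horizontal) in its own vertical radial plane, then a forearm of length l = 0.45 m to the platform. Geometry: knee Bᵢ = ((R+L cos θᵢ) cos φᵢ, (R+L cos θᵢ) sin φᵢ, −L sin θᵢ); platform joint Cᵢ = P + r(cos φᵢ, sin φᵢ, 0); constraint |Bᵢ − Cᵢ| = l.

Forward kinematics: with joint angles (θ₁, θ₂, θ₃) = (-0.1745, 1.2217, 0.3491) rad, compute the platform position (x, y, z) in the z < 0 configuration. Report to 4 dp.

φ1=0.0°: virtual centre (0.3173, 0.0000, 0.0313), radius l
O2 = (0.2016·cos120.0°, 0.2016·sin120.0°, -0.1691) = (-0.1008, 0.1746, -0.1691)
O3 = (0.3091·cos240.0°, 0.3091·sin240.0°, -0.0616) = (-0.1546, -0.2677, -0.0616)
eliminate P² terms by subtracting sphere 1 from 2 and 3
[-0.8361 0.3491 -0.4008]·P = -0.0324;  [-0.9437 -0.5355 -0.1856]·P = -0.0023
Cramer: x(z) = 0.0233-0.3595z;  y(z) = -0.0369+0.2869z
quadratic in z: (1.2116)z²+(0.1277)z+(-0.1138)=0, √Δ=0.7534 → z ∈ {-0.3636, 0.2582}; z = -0.3636 (taking z<0)
x = 0.1541, y = -0.1412

(0.1541, -0.1412, -0.3636)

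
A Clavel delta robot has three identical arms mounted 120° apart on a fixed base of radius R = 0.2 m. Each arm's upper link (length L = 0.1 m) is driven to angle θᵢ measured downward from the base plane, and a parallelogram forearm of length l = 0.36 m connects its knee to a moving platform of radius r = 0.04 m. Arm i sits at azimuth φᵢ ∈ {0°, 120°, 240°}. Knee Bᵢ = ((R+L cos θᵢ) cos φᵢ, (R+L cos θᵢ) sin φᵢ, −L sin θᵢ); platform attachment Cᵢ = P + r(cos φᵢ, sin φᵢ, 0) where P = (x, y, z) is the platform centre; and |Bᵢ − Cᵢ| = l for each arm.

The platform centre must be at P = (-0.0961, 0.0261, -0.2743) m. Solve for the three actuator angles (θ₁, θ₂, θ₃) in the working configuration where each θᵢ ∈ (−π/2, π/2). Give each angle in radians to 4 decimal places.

arm 1 (φ=0.0°): x'=-0.0961, y'=0.0261
  e−x'=0.2561;  (l²−L²−(e−x')²−y'²−z²)/2L = -0.1095
  θ1 = atan2(B,A) + arccos(C/0.3753) = 1.0473
rotate P by −φ2: (0.0707, 0.0702, -0.2743)
  A cos θ + B sin θ = C:  0.0893·cos θ + -0.2743·sin θ = 0.1573
  θ2 = atan2(B,A) + arccos(C/0.2885) = -0.2617
arm 3 (φ=240.0°): x'=0.0254, y'=-0.0963
  A cos θ + B sin θ = C:  0.1346·cos θ + -0.2743·sin θ = 0.0849
  γ=atan2(-0.2743,0.1346)=-1.1148;  ψ=arccos(0.2780)=1.2891;  θ3=γ+ψ≈0.1744

θ₁ = 1.0473, θ₂ = -0.2617, θ₃ = 0.1744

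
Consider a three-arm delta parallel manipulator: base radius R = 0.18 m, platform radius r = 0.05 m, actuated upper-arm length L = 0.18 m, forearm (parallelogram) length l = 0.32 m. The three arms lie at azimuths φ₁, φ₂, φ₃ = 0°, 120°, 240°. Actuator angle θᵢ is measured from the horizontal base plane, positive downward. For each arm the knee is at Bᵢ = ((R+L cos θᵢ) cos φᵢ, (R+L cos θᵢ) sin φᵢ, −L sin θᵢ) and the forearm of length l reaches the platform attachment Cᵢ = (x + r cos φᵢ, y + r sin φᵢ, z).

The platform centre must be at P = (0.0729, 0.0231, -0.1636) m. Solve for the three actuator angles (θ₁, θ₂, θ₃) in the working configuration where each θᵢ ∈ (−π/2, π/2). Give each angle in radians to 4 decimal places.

θ₁ = -0.3487, θ₂ = 0.5236, θ₃ = 0.7855

arm 1 (φ=0.0°): x'=0.0729, y'=0.0231
  A=0.0571, B=-0.1636, C=(l²−L²−A²−y'²−z²)/(2L)=0.1096
  √(A²+B²)=0.1733;  θ1 = -1.2350+0.8863 ≈ -0.3487
arm 2 (φ=120.0°): x'=-0.0164, y'=-0.0747
  e−x'=0.1464;  (l²−L²−(e−x')²−y'²−z²)/2L = 0.0450
  γ=atan2(-0.1636,0.1464)=-0.8407;  ψ=arccos(0.2051)=1.3642;  θ2=γ+ψ≈0.5236
φ3=240.0° → target in arm frame (-0.0565, 0.0516)
  A cos θ + B sin θ = C:  0.1865·cos θ + -0.1636·sin θ = 0.0161
  √(A²+B²)=0.2481;  θ3 = -0.7202+1.5057 ≈ 0.7855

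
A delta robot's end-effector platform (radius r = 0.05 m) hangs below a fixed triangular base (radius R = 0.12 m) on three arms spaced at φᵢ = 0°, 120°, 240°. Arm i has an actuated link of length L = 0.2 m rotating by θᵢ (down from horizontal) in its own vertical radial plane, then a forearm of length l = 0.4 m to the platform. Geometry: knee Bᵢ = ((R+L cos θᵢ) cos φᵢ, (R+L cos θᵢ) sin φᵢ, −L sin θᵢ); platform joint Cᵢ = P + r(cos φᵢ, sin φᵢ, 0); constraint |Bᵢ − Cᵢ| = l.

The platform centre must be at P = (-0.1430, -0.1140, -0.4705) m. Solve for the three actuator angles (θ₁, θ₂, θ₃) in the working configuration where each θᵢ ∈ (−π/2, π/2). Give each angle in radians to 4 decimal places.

θ₁ = 1.3090, θ₂ = 1.0471, θ₃ = 0.4364

φ1=0.0° → target in arm frame (-0.1430, -0.1140)
  A cos θ + B sin θ = C:  0.2130·cos θ + -0.4705·sin θ = -0.3993
  √(A²+B²)=0.5165;  θ1 = -1.1457+2.4547 ≈ 1.3090
φ2=120.0° → target in arm frame (-0.0272, 0.1808)
  A=0.0972, B=-0.4705, C=(l²−L²−A²−y'²−z²)/(2L)=-0.3588
  θ2 = atan2(B,A) + arccos(C/0.4804) = 1.0471
rotate P by −φ3: (0.1702, -0.0668, -0.4705)
  A=-0.1002, B=-0.4705, C=(l²−L²−A²−y'²−z²)/(2L)=-0.2897
  γ=atan2(-0.4705,-0.1002)=-1.7807;  ψ=arccos(-0.6022)=2.2171;  θ3=γ+ψ≈0.4364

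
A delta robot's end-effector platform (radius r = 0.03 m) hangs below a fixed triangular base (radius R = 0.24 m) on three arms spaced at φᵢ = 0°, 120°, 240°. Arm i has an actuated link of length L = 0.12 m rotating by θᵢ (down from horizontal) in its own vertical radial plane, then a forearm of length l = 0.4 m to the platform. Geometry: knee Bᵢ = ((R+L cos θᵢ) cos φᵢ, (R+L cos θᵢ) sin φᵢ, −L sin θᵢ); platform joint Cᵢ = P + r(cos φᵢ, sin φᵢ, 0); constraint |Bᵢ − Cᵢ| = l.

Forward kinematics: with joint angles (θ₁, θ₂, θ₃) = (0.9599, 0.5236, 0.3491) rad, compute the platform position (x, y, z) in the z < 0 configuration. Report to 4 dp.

O1 = (0.2788·cos0.0°, 0.2788·sin0.0°, -0.0983) = (0.2788, 0.0000, -0.0983)
φ2=120.0°: virtual centre (-0.1570, 0.2719, -0.0600), radius l
φ3=240.0°: virtual centre (-0.1614, -0.2795, -0.0410), radius l
eliminate P² terms by subtracting sphere 1 from 2 and 3
plane₁₂: -0.8716x+0.5437y+0.0766z = 0.0147
det = 0.9660;  x = -0.0189+0.1088z,  y = -0.0032+0.0335z
sphere 1 gives Az²+Bz+C=0 with A=1.0130, B=0.1316, C=-0.0617;  B²−4AC=0.2672;  roots -0.3201, 0.1902;  negative root z = -0.3201
x = -0.0537, y = -0.0139

(-0.0537, -0.0139, -0.3201)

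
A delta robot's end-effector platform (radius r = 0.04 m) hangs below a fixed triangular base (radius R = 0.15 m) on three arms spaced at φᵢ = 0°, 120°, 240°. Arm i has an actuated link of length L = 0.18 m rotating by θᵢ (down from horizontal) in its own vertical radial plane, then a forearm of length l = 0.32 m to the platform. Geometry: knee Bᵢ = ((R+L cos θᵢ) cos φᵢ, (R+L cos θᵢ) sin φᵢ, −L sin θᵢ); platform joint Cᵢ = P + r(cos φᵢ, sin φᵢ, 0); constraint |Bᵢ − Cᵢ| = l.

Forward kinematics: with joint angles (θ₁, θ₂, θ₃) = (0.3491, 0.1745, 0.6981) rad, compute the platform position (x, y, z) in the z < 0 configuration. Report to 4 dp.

(0.0118, 0.0517, -0.2297)

O1 = (0.2791·cos0.0°, 0.2791·sin0.0°, -0.0616) = (0.2791, 0.0000, -0.0616)
O2 = (0.2873·cos120.0°, 0.2873·sin120.0°, -0.0313) = (-0.1436, 0.2488, -0.0313)
φ3=240.0°: virtual centre (-0.1239, -0.2147, -0.1157), radius l
|O₂|²−|O₁|² = 0.0018;  |O₃|²−|O₁|² = -0.0069
[-0.8456 0.4976 0.0606]·P = 0.0018;  [-0.8062 -0.4294 -0.1083]·P = -0.0069
Cramer: x(z) = 0.0035-0.0364z;  y(z) = 0.0095-0.1838z
into |P−O₁|² = l²: 1.0351z² + 0.1397z + -0.0225 = 0;  Δ = 0.1128;  z = -0.2297 or 0.0947 → z<0 root = -0.2297
x = 0.0118, y = 0.0517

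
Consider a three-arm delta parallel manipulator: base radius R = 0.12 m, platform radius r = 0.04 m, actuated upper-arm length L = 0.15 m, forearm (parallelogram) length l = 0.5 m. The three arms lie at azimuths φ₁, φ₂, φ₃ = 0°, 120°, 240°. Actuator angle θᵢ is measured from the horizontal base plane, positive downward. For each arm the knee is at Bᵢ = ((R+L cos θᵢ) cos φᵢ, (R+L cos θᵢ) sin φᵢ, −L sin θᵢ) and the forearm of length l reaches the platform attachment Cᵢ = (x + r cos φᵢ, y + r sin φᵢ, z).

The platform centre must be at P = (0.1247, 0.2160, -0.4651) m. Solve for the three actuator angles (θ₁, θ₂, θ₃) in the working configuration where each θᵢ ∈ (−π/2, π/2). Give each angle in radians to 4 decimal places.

φ1=0.0° → target in arm frame (0.1247, 0.2160)
  A cos θ + B sin θ = C:  -0.0447·cos θ + -0.4651·sin θ = -0.1249
  √(A²+B²)=0.4672;  θ1 = -1.6666+1.8414 ≈ 0.1748
arm 2 (φ=120.0°): x'=0.1247, y'=-0.2160
  e−x'=-0.0447;  (l²−L²−(e−x')²−y'²−z²)/2L = -0.1249
  θ2 = atan2(B,A) + arccos(C/0.4672) = 0.1748
rotate P by −φ3: (-0.2494, 0.0000, -0.4651)
  A cos θ + B sin θ = C:  0.3294·cos θ + -0.4651·sin θ = -0.3244
  γ=atan2(-0.4651,0.3294)=-0.9545;  ψ=arccos(-0.5692)=2.1764;  θ3=γ+ψ≈1.2218

θ₁ = 0.1748, θ₂ = 0.1748, θ₃ = 1.2218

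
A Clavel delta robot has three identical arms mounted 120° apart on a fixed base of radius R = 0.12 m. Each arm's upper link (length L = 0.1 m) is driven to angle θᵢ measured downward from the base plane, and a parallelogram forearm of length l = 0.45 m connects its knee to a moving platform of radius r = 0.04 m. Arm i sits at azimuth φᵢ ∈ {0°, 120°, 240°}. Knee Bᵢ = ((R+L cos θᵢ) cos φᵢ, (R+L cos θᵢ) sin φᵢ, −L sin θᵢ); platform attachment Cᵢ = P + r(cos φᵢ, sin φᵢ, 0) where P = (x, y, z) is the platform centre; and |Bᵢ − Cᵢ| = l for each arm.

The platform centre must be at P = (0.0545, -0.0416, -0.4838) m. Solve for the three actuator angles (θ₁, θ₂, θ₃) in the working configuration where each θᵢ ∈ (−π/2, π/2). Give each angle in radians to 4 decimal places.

θ₁ = 0.5234, θ₂ = 0.9595, θ₃ = 0.6978

arm 1 (φ=0.0°): x'=0.0545, y'=-0.0416
  A cos θ + B sin θ = C:  0.0255·cos θ + -0.4838·sin θ = -0.2197
  γ=atan2(-0.4838,0.0255)=-1.5181;  ψ=arccos(-0.4535)=2.0415;  θ1=γ+ψ≈0.5234
arm 2 (φ=120.0°): x'=-0.0633, y'=-0.0264
  A=0.1433, B=-0.4838, C=(l²−L²−A²−y'²−z²)/(2L)=-0.3139
  θ2 = atan2(B,A) + arccos(C/0.5046) = 0.9595
arm 3 (φ=240.0°): x'=0.0088, y'=0.0680
  A cos θ + B sin θ = C:  0.0712·cos θ + -0.4838·sin θ = -0.2563
  θ3 = atan2(B,A) + arccos(C/0.4890) = 0.6978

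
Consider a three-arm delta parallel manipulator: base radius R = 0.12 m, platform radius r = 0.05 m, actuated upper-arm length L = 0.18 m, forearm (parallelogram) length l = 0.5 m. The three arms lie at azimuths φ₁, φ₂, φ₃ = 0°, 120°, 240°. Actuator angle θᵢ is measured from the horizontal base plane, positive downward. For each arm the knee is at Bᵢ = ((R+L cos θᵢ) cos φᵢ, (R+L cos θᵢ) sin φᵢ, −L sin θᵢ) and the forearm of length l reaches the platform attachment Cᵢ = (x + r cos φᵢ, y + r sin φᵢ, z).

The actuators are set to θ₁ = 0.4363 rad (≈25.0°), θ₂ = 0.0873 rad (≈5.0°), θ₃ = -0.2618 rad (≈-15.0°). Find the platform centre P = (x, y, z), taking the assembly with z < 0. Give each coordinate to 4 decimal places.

(-0.1137, -0.0626, -0.4308)

arm 1 at φ=0.0°: (R−r)+L cos θ1 = 0.2331;  O1 = (0.2331, 0.0000, -0.0761)
arm 2 at φ=120.0°: (R−r)+L cos θ2 = 0.2493;  O2 = (-0.1247, 0.2159, -0.0157)
arm 3 at φ=240.0°: (R−r)+L cos θ3 = 0.2439;  O3 = (-0.1219, -0.2112, 0.0466)
subtract pairs → two planes through P
linear system: -0.7156x+0.4318y = 0.0023−0.1207z; -0.7101x+-0.4224y = 0.0015−0.2453z
det = 0.6089;  x = -0.0026+0.2577z,  y = 0.0009+0.1475z
quadratic in z: (1.0882)z²+(0.0309)z+(-0.1886)=0, √Δ=0.9066 → z ∈ {-0.4308, 0.4024}; z = -0.4308 (taking z<0)
x = -0.1137, y = -0.0626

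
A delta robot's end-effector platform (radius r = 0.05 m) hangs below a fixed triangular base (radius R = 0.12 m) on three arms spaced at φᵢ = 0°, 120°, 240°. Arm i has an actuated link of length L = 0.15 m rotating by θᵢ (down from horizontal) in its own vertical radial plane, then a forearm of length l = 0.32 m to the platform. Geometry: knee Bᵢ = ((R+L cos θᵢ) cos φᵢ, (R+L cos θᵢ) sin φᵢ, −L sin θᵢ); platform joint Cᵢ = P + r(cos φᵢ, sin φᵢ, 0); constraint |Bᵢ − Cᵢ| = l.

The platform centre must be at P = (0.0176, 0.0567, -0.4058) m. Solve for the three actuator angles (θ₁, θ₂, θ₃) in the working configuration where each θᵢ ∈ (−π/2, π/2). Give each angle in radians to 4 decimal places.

φ1=0.0° → target in arm frame (0.0176, 0.0567)
  A=0.0524, B=-0.4058, C=(l²−L²−A²−y'²−z²)/(2L)=-0.3024
  θ1 = atan2(B,A) + arccos(C/0.4092) = 0.9603
φ2=120.0° → target in arm frame (0.0403, -0.0436)
  A=0.0297, B=-0.4058, C=(l²−L²−A²−y'²−z²)/(2L)=-0.2919
  √(A²+B²)=0.4069;  θ2 = -1.4977+2.3707 ≈ 0.8729
φ3=240.0° → target in arm frame (-0.0579, -0.0131)
  A cos θ + B sin θ = C:  0.1279·cos θ + -0.4058·sin θ = -0.3377
  γ=atan2(-0.4058,0.1279)=-1.2655;  ψ=arccos(-0.7937)=2.4876;  θ3=γ+ψ≈1.2221

θ₁ = 0.9603, θ₂ = 0.8729, θ₃ = 1.2221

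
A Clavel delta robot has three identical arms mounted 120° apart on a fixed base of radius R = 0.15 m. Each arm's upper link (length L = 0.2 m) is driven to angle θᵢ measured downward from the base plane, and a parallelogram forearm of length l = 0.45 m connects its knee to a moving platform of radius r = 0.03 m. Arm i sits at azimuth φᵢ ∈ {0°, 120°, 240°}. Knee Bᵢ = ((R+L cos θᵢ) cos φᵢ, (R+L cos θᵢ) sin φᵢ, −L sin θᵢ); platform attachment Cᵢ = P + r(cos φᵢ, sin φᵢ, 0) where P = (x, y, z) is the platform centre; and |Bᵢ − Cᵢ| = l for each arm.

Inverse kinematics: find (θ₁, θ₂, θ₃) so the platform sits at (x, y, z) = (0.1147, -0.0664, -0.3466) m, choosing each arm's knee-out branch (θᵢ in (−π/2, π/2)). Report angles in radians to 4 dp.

θ₁ = -0.2618, θ₂ = 0.6982, θ₃ = 0.2617

φ1=0.0° → target in arm frame (0.1147, -0.0664)
  A cos θ + B sin θ = C:  0.0053·cos θ + -0.3466·sin θ = 0.0948
  θ1 = atan2(B,A) + arccos(C/0.3466) = -0.2618
φ2=120.0° → target in arm frame (-0.1149, -0.0661)
  e−x'=0.2349;  (l²−L²−(e−x')²−y'²−z²)/2L = -0.0429
  √(A²+B²)=0.4187;  θ2 = -0.9753+1.6735 ≈ 0.6982
arm 3 (φ=240.0°): x'=0.0002, y'=0.1325
  A=0.1198, B=-0.3466, C=(l²−L²−A²−y'²−z²)/(2L)=0.0261
  √(A²+B²)=0.3667;  θ3 = -1.2379+1.4996 ≈ 0.2617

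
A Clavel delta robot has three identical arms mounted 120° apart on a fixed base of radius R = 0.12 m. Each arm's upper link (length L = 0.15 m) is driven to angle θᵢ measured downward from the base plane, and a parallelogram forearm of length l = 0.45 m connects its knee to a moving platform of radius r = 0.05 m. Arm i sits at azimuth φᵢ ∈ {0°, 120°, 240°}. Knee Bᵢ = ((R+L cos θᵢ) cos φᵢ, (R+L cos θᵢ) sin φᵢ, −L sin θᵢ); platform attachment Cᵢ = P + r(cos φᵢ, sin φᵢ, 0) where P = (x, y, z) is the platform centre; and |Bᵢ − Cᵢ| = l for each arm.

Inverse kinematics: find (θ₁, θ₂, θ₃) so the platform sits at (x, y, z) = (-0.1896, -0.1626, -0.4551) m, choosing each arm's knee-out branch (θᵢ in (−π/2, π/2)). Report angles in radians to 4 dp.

θ₁ = 1.3964, θ₂ = 1.0473, θ₃ = 0.0874

arm 1 (φ=0.0°): x'=-0.1896, y'=-0.1626
  A=0.2596, B=-0.4551, C=(l²−L²−A²−y'²−z²)/(2L)=-0.4032
  γ=atan2(-0.4551,0.2596)=-1.0524;  ψ=arccos(-0.7695)=2.4488;  θ1=γ+ψ≈1.3964
arm 2 (φ=120.0°): x'=-0.0460, y'=0.2455
  A=0.1160, B=-0.4551, C=(l²−L²−A²−y'²−z²)/(2L)=-0.3362
  θ2 = atan2(B,A) + arccos(C/0.4697) = 1.0473
rotate P by −φ3: (0.2356, -0.0829, -0.4551)
  A cos θ + B sin θ = C:  -0.1656·cos θ + -0.4551·sin θ = -0.2047
  θ3 = atan2(B,A) + arccos(C/0.4843) = 0.0874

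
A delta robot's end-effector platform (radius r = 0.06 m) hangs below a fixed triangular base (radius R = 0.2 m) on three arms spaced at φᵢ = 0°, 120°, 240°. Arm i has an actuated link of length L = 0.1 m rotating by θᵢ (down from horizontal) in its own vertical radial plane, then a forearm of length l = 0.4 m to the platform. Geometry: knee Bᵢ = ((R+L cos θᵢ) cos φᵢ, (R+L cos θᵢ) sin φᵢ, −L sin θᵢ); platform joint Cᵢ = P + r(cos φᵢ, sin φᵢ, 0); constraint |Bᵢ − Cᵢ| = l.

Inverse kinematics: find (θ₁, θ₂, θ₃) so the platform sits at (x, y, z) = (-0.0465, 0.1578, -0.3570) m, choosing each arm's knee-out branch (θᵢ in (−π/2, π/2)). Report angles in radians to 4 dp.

rotate P by −φ1: (-0.0465, 0.1578, -0.3570)
  e−x'=0.1865;  (l²−L²−(e−x')²−y'²−z²)/2L = -0.1857
  √(A²+B²)=0.4028;  θ1 = -1.0894+2.0499 ≈ 0.9605
arm 2 (φ=120.0°): x'=0.1599, y'=-0.0386
  A cos θ + B sin θ = C:  -0.0199·cos θ + -0.3570·sin θ = 0.1033
  √(A²+B²)=0.3576;  θ2 = -1.6265+1.2777 ≈ -0.3488
arm 3 (φ=240.0°): x'=-0.1134, y'=-0.1192
  A cos θ + B sin θ = C:  0.2534·cos θ + -0.3570·sin θ = -0.2793
  θ3 = atan2(B,A) + arccos(C/0.4378) = 1.3092

θ₁ = 0.9605, θ₂ = -0.3488, θ₃ = 1.3092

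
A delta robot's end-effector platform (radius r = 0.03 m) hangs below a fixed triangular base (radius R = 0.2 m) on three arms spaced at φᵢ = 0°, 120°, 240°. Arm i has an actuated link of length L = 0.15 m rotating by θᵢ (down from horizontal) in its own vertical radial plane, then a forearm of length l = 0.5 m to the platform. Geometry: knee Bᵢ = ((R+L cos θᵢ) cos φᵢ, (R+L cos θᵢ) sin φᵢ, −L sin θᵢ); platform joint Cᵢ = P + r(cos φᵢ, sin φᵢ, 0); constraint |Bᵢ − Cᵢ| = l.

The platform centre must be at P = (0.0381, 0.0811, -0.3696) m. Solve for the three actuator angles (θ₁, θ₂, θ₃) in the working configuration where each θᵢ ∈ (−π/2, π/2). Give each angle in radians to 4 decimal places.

arm 1 (φ=0.0°): x'=0.0381, y'=0.0811
  A cos θ + B sin θ = C:  0.1319·cos θ + -0.3696·sin θ = 0.2231
  γ=atan2(-0.3696,0.1319)=-1.2280;  ψ=arccos(0.5684)=0.9662;  θ1=γ+ψ≈-0.2618
rotate P by −φ2: (0.0512, -0.0735, -0.3696)
  e−x'=0.1188;  (l²−L²−(e−x')²−y'²−z²)/2L = 0.2379
  √(A²+B²)=0.3882;  θ2 = -1.2598+0.9112 ≈ -0.3485
φ3=240.0° → target in arm frame (-0.0893, -0.0076)
  e−x'=0.2593;  (l²−L²−(e−x')²−y'²−z²)/2L = 0.0787
  θ3 = atan2(B,A) + arccos(C/0.4515) = 0.4365

θ₁ = -0.2618, θ₂ = -0.3485, θ₃ = 0.4365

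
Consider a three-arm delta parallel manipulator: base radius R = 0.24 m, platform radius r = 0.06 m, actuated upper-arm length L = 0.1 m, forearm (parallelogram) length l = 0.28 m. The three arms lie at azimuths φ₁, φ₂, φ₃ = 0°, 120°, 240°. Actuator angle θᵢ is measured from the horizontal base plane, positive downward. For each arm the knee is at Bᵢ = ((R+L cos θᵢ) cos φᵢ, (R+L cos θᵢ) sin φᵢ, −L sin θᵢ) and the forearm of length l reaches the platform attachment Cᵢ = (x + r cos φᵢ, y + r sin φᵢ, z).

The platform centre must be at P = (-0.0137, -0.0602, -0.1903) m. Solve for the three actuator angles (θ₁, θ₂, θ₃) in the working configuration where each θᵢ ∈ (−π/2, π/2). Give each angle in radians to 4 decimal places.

θ₁ = 0.9600, θ₂ = 1.2213, θ₃ = 0.1750

rotate P by −φ1: (-0.0137, -0.0602, -0.1903)
  e−x'=0.1937;  (l²−L²−(e−x')²−y'²−z²)/2L = -0.0448
  γ=atan2(-0.1903,0.1937)=-0.7765;  ψ=arccos(-0.1649)=1.7365;  θ1=γ+ψ≈0.9600
arm 2 (φ=120.0°): x'=-0.0453, y'=0.0420
  A cos θ + B sin θ = C:  0.2253·cos θ + -0.1903·sin θ = -0.1016
  γ=atan2(-0.1903,0.2253)=-0.7014;  ψ=arccos(-0.3447)=1.9227;  θ2=γ+ψ≈1.2213
rotate P by −φ3: (0.0590, 0.0182, -0.1903)
  A=0.1210, B=-0.1903, C=(l²−L²−A²−y'²−z²)/(2L)=0.0860
  θ3 = atan2(B,A) + arccos(C/0.2255) = 0.1750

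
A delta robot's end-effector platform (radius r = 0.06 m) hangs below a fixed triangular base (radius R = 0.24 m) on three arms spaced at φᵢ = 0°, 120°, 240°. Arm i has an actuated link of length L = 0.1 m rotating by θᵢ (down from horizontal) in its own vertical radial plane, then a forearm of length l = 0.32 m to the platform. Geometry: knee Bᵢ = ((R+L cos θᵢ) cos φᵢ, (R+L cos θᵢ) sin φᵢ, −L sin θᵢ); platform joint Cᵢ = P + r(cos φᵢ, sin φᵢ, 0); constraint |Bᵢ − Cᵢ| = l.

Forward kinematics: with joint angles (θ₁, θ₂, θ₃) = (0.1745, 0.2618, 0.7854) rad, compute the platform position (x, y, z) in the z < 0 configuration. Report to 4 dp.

centre 1 = (0.2785·cos0.0°, 0.2785·sin0.0°, -0.0174) = (0.2785, 0.0000, -0.0174)
centre 2 = (0.2766·cos120.0°, 0.2766·sin120.0°, -0.0259) = (-0.1383, 0.2395, -0.0259)
centre 3 = (0.2507·cos240.0°, 0.2507·sin240.0°, -0.0707) = (-0.1254, -0.2171, -0.0707)
|centre ₂|²−|centre ₁|² = -0.0007;  |centre ₃|²−|centre ₁|² = -0.0100
[-0.8336 0.4791 -0.0170]·P = -0.0007;  [-0.8077 -0.4342 -0.1067]·P = -0.0100
det = 0.7489;  x = 0.0068+-0.0781z,  y = 0.0104+-0.1004z
into |P−centre ₁|² = l²: 1.0162z² + 0.0751z + -0.0282 = 0;  Δ = 0.1202;  z = -0.2075 or 0.1336 → z<0 root = -0.2075
x = 0.0230, y = 0.0312

(0.0230, 0.0312, -0.2075)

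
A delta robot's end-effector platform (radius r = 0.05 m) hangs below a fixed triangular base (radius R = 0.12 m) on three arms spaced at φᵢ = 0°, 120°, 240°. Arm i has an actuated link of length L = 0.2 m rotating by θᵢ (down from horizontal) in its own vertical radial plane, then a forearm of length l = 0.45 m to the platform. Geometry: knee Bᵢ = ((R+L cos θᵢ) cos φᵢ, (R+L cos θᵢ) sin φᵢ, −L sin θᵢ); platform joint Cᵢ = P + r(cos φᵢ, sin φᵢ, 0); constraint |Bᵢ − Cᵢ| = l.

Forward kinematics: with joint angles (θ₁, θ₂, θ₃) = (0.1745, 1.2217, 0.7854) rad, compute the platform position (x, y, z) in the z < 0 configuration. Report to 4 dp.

(0.1987, -0.1122, -0.4651)

φ1=0.0°: virtual centre (0.2670, 0.0000, -0.0347), radius l
O2 = (0.1384·cos120.0°, 0.1384·sin120.0°, -0.1879) = (-0.0692, 0.1199, -0.1879)
φ3=240.0°: virtual centre (-0.1057, -0.1831, -0.1414), radius l
eliminate P² terms by subtracting sphere 1 from 2 and 3
[-0.6723 0.2397 -0.3064]·P = -0.0180;  [-0.7453 -0.3662 -0.2134]·P = -0.0078
det = 0.4249;  x = 0.0199+-0.3845z,  y = -0.0193+0.1999z
quadratic in z: (1.1878)z²+(0.2517)z+(-0.1399)=0, √Δ=0.8532 → z ∈ {-0.4651, 0.2532}; z = -0.4651 (taking z<0)
x = 0.1987, y = -0.1122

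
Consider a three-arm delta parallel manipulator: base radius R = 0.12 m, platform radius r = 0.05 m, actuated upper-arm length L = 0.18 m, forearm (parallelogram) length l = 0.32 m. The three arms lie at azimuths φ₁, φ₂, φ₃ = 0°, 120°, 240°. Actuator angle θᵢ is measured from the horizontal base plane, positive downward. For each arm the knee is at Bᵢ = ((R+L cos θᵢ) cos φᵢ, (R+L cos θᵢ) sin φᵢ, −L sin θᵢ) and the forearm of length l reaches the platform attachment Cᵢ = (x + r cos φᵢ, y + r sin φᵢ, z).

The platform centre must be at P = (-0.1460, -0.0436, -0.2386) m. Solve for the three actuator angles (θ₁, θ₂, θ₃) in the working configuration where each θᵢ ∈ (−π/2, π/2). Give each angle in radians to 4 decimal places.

θ₁ = 1.0470, θ₂ = 0.2614, θ₃ = -0.1745

rotate P by −φ1: (-0.1460, -0.0436, -0.2386)
  A cos θ + B sin θ = C:  0.2160·cos θ + -0.2386·sin θ = -0.0986
  √(A²+B²)=0.3218;  θ1 = -0.8351+1.8821 ≈ 1.0470
arm 2 (φ=120.0°): x'=0.0352, y'=0.1482
  A=0.0348, B=-0.2386, C=(l²−L²−A²−y'²−z²)/(2L)=-0.0281
  γ=atan2(-0.2386,0.0348)=-1.4261;  ψ=arccos(-0.1165)=1.6876;  θ2=γ+ψ≈0.2614
arm 3 (φ=240.0°): x'=0.1108, y'=-0.1046
  A cos θ + B sin θ = C:  -0.0408·cos θ + -0.2386·sin θ = 0.0013
  θ3 = atan2(B,A) + arccos(C/0.2421) = -0.1745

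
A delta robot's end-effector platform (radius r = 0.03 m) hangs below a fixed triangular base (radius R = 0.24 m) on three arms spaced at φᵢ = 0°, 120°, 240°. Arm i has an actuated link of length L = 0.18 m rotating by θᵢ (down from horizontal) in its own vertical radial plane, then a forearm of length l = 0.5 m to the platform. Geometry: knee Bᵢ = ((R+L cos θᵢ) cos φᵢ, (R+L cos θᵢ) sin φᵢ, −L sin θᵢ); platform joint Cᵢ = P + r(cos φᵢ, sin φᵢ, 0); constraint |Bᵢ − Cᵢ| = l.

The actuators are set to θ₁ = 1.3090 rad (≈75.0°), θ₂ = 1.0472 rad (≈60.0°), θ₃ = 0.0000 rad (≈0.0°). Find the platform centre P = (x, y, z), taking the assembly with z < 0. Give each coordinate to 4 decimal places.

φ1=0.0°: virtual centre (0.2566, 0.0000, -0.1739), radius l
φ2=120.0°: virtual centre (-0.1500, 0.2598, -0.1559), radius l
φ3=240.0°: virtual centre (-0.1950, -0.3377, 0.0000), radius l
|O₂|²−|O₁|² = 0.0182;  |O₃|²−|O₁|² = 0.0560
plane₁₂: -0.8132x+0.5196y+0.0360z = 0.0182
det = 1.0186;  x = -0.0407+0.2012z,  y = -0.0286+0.2457z
sphere 1 gives Az²+Bz+C=0 with A=1.1009, B=0.2141, C=-0.1306;  B²−4AC=0.6209;  roots -0.4551, 0.2607;  negative root z = -0.4551
x = -0.1323, y = -0.1404

(-0.1323, -0.1404, -0.4551)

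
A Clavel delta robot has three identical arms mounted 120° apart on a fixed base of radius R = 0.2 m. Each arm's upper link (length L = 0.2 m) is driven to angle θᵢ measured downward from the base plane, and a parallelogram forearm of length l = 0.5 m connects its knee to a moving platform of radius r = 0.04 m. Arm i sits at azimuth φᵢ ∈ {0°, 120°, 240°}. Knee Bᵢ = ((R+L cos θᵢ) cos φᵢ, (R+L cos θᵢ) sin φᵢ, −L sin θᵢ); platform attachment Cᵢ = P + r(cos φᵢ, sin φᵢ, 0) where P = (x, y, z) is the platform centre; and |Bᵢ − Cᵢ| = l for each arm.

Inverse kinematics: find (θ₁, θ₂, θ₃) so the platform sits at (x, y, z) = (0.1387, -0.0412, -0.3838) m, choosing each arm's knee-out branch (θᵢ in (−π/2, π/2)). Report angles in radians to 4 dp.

θ₁ = -0.3493, θ₂ = 0.6980, θ₃ = 0.4360

φ1=0.0° → target in arm frame (0.1387, -0.0412)
  e−x'=0.0213;  (l²−L²−(e−x')²−y'²−z²)/2L = 0.1514
  √(A²+B²)=0.3844;  θ1 = -1.5154+1.1661 ≈ -0.3493
φ2=120.0° → target in arm frame (-0.1050, -0.0995)
  A=0.2650, B=-0.3838, C=(l²−L²−A²−y'²−z²)/(2L)=-0.0436
  √(A²+B²)=0.4664;  θ2 = -0.9664+1.6645 ≈ 0.6980
arm 3 (φ=240.0°): x'=-0.0337, y'=0.1407
  A=0.1937, B=-0.3838, C=(l²−L²−A²−y'²−z²)/(2L)=0.0135
  θ3 = atan2(B,A) + arccos(C/0.4299) = 0.4360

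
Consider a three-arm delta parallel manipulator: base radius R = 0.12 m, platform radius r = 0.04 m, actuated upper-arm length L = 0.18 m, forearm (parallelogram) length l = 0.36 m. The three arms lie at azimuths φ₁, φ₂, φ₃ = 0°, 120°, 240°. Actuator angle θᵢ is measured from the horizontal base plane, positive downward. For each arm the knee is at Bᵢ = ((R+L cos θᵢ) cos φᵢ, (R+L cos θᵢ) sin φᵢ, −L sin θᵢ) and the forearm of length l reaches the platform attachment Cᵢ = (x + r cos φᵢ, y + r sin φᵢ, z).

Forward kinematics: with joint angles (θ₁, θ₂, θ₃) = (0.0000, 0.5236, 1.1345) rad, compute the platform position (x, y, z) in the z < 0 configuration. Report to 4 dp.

arm 1 at φ=0.0°: (R−r)+L cos θ1 = 0.2600;  S1 = (0.2600, 0.0000, 0.0000)
S2 = (0.2359·cos120.0°, 0.2359·sin120.0°, -0.0900) = (-0.1179, 0.2043, -0.0900)
φ3=240.0°: virtual centre (-0.0780, -0.1352, -0.1631), radius l
eliminate P² terms by subtracting sphere 1 from 2 and 3
linear system: -0.7559x+0.4086y = -0.0039−-0.1800z; -0.6761x+-0.2703y = -0.0166−-0.3263z
Cramer: x(z) = 0.0163-0.3787z;  y(z) = 0.0207-0.2600z
into |P−S₁|² = l²: 1.2110z² + 0.1738z + -0.0698 = 0;  Δ = 0.3682;  z = -0.3223 or 0.1788 → z<0 root = -0.3223
x = 0.1384, y = 0.1045

(0.1384, 0.1045, -0.3223)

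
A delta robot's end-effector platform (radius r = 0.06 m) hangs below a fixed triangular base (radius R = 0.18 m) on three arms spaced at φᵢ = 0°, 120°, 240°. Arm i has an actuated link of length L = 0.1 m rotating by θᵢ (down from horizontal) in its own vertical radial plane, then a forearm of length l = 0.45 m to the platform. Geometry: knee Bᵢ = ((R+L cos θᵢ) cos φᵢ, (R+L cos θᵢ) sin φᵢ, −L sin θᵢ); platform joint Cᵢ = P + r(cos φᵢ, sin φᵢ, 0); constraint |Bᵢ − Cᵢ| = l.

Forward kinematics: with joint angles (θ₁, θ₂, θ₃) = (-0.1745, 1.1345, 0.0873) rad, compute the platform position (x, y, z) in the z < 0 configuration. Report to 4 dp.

(0.1059, -0.1288, -0.3989)

O1 = (0.2185·cos0.0°, 0.2185·sin0.0°, 0.0174) = (0.2185, 0.0000, 0.0174)
φ2=120.0°: virtual centre (-0.0811, 0.1405, -0.0906), radius l
arm 3 at φ=240.0°: (R−r)+L cos θ3 = 0.2196;  O3 = (-0.1098, -0.1902, -0.0087)
|O₂|²−|O₁|² = -0.0135;  |O₃|²−|O₁|² = 0.0003
plane₁₂: -0.5992x+0.2810y+-0.2160z = -0.0135
Cramer: x(z) = 0.0123-0.2347z;  y(z) = -0.0219+0.2680z
quadratic in z: (1.1269)z²+(0.0504)z+(-0.1592)=0, √Δ=0.8486 → z ∈ {-0.3989, 0.3542}; z = -0.3989 (taking z<0)
x = 0.1059, y = -0.1288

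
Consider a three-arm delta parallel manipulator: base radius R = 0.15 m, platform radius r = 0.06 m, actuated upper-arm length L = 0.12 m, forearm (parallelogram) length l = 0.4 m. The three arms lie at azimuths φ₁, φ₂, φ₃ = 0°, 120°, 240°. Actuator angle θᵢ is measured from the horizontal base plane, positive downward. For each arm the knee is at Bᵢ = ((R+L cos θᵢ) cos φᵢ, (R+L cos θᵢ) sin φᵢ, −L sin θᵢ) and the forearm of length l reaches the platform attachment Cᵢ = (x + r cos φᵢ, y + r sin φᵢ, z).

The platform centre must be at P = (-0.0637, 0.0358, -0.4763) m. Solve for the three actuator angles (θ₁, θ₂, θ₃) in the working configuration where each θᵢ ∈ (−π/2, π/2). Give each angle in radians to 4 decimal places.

θ₁ = 1.3962, θ₂ = 0.8728, θ₃ = 1.1343

rotate P by −φ1: (-0.0637, 0.0358, -0.4763)
  A cos θ + B sin θ = C:  0.1537·cos θ + -0.4763·sin θ = -0.4424
  γ=atan2(-0.4763,0.1537)=-1.2586;  ψ=arccos(-0.8839)=2.6549;  θ1=γ+ψ≈1.3962
rotate P by −φ2: (0.0629, 0.0373, -0.4763)
  e−x'=0.0271;  (l²−L²−(e−x')²−y'²−z²)/2L = -0.3474
  θ2 = atan2(B,A) + arccos(C/0.4771) = 0.8728
φ3=240.0° → target in arm frame (0.0008, -0.0731)
  e−x'=0.0892;  (l²−L²−(e−x')²−y'²−z²)/2L = -0.3940
  θ3 = atan2(B,A) + arccos(C/0.4846) = 1.1343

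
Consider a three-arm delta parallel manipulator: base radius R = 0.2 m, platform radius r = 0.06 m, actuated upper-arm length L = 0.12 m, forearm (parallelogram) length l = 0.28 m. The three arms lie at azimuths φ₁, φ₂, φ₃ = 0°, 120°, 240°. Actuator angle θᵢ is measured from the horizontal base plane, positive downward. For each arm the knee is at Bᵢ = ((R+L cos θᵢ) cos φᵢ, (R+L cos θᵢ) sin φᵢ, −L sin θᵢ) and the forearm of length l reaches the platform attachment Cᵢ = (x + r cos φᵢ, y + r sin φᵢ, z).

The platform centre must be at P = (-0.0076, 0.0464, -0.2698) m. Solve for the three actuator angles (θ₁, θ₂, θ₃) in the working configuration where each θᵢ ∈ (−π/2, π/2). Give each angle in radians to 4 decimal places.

θ₁ = 0.9600, θ₂ = 0.6112, θ₃ = 1.1344

arm 1 (φ=0.0°): x'=-0.0076, y'=0.0464
  A=0.1476, B=-0.2698, C=(l²−L²−A²−y'²−z²)/(2L)=-0.1364
  γ=atan2(-0.2698,0.1476)=-1.0702;  ψ=arccos(-0.4435)=2.0302;  θ1=γ+ψ≈0.9600
rotate P by −φ2: (0.0440, -0.0166, -0.2698)
  e−x'=0.0960;  (l²−L²−(e−x')²−y'²−z²)/2L = -0.0762
  γ=atan2(-0.2698,0.0960)=-1.2289;  ψ=arccos(-0.2661)=1.8401;  θ2=γ+ψ≈0.6112
arm 3 (φ=240.0°): x'=-0.0364, y'=-0.0298
  e−x'=0.1764;  (l²−L²−(e−x')²−y'²−z²)/2L = -0.1700
  θ3 = atan2(B,A) + arccos(C/0.3223) = 1.1344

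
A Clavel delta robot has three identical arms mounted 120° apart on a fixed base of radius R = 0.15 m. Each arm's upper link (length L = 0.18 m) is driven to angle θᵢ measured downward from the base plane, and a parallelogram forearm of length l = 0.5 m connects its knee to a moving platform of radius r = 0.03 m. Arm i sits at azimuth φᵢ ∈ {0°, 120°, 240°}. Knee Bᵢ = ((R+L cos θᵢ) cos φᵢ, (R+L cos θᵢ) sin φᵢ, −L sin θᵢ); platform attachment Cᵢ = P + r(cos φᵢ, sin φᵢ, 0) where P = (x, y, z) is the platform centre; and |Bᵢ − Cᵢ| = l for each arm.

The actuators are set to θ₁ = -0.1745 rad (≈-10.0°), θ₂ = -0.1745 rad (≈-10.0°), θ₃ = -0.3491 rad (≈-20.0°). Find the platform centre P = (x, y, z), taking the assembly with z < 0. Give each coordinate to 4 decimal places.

arm 1 at φ=0.0°: e+L cos θ1 = 0.2973;  S1 = (0.2973, 0.0000, 0.0313)
arm 2 at φ=120.0°: e+L cos θ2 = 0.2973;  S2 = (-0.1486, 0.2574, 0.0313)
S3 = (0.2891·cos240.0°, 0.2891·sin240.0°, 0.0616) = (-0.1446, -0.2504, 0.0616)
eliminate P² terms by subtracting sphere 1 from 2 and 3
linear system: -0.8918x+0.5149y = 0.0000−0.0000z; -0.8837x+-0.5008y = -0.0019−0.0606z
det = 0.9016;  x = 0.0011+0.0346z,  y = 0.0019+0.0600z
sphere 1 gives Az²+Bz+C=0 with A=1.0048, B=-0.0828, C=-0.1613;  B²−4AC=0.6552;  roots -0.3616, 0.4440;  negative root z = -0.3616
x = -0.0114, y = -0.0198

(-0.0114, -0.0198, -0.3616)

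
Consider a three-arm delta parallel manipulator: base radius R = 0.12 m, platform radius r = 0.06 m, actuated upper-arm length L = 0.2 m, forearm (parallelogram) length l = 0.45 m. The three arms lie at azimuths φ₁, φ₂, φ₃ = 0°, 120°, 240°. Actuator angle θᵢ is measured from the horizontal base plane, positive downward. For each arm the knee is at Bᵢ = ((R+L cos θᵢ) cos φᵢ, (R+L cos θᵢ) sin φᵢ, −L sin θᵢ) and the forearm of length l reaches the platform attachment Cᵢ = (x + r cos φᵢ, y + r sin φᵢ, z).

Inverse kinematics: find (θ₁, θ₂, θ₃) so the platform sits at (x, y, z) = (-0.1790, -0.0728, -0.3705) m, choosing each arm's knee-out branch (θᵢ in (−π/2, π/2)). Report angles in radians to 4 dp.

arm 1 (φ=0.0°): x'=-0.1790, y'=-0.0728
  e−x'=0.2390;  (l²−L²−(e−x')²−y'²−z²)/2L = -0.0930
  θ1 = atan2(B,A) + arccos(C/0.4409) = 0.7854
φ2=120.0° → target in arm frame (0.0265, 0.1914)
  e−x'=0.0335;  (l²−L²−(e−x')²−y'²−z²)/2L = -0.0313
  √(A²+B²)=0.3720;  θ2 = -1.4805+1.6551 ≈ 0.1746
rotate P by −φ3: (0.1525, -0.1186, -0.3705)
  A cos θ + B sin θ = C:  -0.0925·cos θ + -0.3705·sin θ = 0.0065
  θ3 = atan2(B,A) + arccos(C/0.3819) = -0.2618

θ₁ = 0.7854, θ₂ = 0.1746, θ₃ = -0.2618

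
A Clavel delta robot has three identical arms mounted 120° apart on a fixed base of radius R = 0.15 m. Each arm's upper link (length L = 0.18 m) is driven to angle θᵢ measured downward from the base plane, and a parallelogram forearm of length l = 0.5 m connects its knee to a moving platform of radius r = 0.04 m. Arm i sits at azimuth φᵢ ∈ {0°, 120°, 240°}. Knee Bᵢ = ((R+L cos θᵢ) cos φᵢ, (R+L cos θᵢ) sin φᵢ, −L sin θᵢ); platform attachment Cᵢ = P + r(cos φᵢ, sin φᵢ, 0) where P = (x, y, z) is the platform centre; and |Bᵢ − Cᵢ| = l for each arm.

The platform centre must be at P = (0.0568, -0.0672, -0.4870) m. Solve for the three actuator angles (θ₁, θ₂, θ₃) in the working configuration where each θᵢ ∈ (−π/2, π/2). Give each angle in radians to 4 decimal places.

arm 1 (φ=0.0°): x'=0.0568, y'=-0.0672
  A=0.0532, B=-0.4870, C=(l²−L²−A²−y'²−z²)/(2L)=-0.0748
  √(A²+B²)=0.4899;  θ1 = -1.4620+1.7240 ≈ 0.2620
arm 2 (φ=120.0°): x'=-0.0866, y'=-0.0156
  A=0.1966, B=-0.4870, C=(l²−L²−A²−y'²−z²)/(2L)=-0.1624
  θ2 = atan2(B,A) + arccos(C/0.5252) = 0.6981
φ3=240.0° → target in arm frame (0.0298, 0.0828)
  A=0.0802, B=-0.4870, C=(l²−L²−A²−y'²−z²)/(2L)=-0.0913
  γ=atan2(-0.4870,0.0802)=-1.4076;  ψ=arccos(-0.1849)=1.7568;  θ3=γ+ψ≈0.3492

θ₁ = 0.2620, θ₂ = 0.6981, θ₃ = 0.3492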